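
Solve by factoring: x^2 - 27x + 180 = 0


We need two numbers that multiply to 180 and add to -27.
Those numbers are -15 and -12 (since (-15) * (-12) = 180 and (-15) + (-12) = -27).
So x^2 - 27x + 180 = (x - 15)(x - 12) = 0
Setting each factor to zero: x = 15 or x = 12

x = 12, x = 15


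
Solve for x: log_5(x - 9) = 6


Convert to exponential form: x - 9 = 5^6 = 15625
x = 15625 + 9 = 15634
Check: log_5(15634 - 9) = log_5(15625) = log_5(15625) = 6 ✓

x = 15634


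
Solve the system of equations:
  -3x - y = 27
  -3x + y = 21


Using Cramer's rule:
Determinant D = (-3)(1) - (-3)(-1) = -3 - 3 = -6
Dx = (27)(1) - (21)(-1) = 27 + 21 = 48
Dy = (-3)(21) - (-3)(27) = -63 + 81 = 18
x = Dx/D = 48/-6 = -8
y = Dy/D = 18/-6 = -3

x = -8, y = -3


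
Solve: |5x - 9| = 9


An absolute value equation |expr| = 9 gives two cases:
Case 1: 5x - 9 = 9
  5x = 18, so x = 18/5
Case 2: 5x - 9 = -9
  5x = 0, so x = 0

x = 0, x = 18/5


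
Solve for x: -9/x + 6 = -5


Subtract 6 from both sides: -9/x = -11
Multiply both sides by x: -9 = -11 * x
Divide by -11: x = 9/11

x = 9/11


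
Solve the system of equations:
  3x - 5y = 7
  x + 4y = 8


Using Cramer's rule:
Determinant D = (3)(4) - (1)(-5) = 12 + 5 = 17
Dx = (7)(4) - (8)(-5) = 28 + 40 = 68
Dy = (3)(8) - (1)(7) = 24 - 7 = 17
x = Dx/D = 68/17 = 4
y = Dy/D = 17/17 = 1

x = 4, y = 1


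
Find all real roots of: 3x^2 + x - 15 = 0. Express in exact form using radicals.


Using the quadratic formula: x = (-b ± sqrt(b^2 - 4ac)) / (2a)
Here a = 3, b = 1, c = -15
Discriminant = b^2 - 4ac = 1^2 - 4(3)(-15) = 1 + 180 = 181
Since discriminant = 181 > 0, there are two real roots.
x = (-1 ± sqrt(181)) / 6
Numerically: x ≈ 2.0756 or x ≈ -2.4089

x = (-1 + sqrt(181)) / 6 or x = (-1 - sqrt(181)) / 6


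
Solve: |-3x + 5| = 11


An absolute value equation |expr| = 11 gives two cases:
Case 1: -3x + 5 = 11
  -3x = 6, so x = -2
Case 2: -3x + 5 = -11
  -3x = -16, so x = 16/3

x = -2, x = 16/3


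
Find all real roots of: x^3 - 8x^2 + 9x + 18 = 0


Let p(x) = x^3 - 8x^2 + 9x + 18. By the rational root theorem (leading coefficient 1), any rational root is an integer divisor of 18: try ±1, ±2, ... in turn.
Test x = 1: value = 20 ≠ 0.
Test x = -1: value = 0 ✓, so (x + 1) is a factor.
Synthetic division by (x + 1): bring down 1; 1(-1) - 8 = -9; (-9)(-1) + 9 = 18; 18(-1) + 18 = 0 → quotient x^2 - 9x + 18, remainder 0.
Solve the quadratic x^2 - 9x + 18 = 0: discriminant = (-9)^2 - 4(1)(18) = 81 - 72 = 9.
sqrt(9) = 3, so x = (9 ± 3)/2: x = 6 or x = 3.

x = -1, x = 3, x = 6


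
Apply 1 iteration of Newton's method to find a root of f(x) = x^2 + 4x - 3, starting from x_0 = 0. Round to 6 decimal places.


Newton's method: x_(n+1) = x_n - f(x_n)/f'(x_n)
f(x) = x^2 + 4x - 3
f'(x) = 2x + 4

Iteration 1:
  f(0.000000) = -3.000000
  f'(0.000000) = 4.000000
  x_1 = 0.000000 - (-3.000000)/(4.000000) = 0.750000

x_1 = 0.750000


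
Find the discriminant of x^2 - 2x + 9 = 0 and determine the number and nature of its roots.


For ax^2 + bx + c = 0, discriminant D = b^2 - 4ac
Here a = 1, b = -2, c = 9
D = (-2)^2 - 4(1)(9) = 4 - 36 = -32

D = -32 < 0
The equation has no real roots (2 complex conjugate roots).

Discriminant = -32, no real roots (2 complex conjugate roots)


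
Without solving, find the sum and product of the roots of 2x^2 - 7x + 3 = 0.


By Vieta's formulas for ax^2 + bx + c = 0:
  Sum of roots = -b/a
  Product of roots = c/a

Here a = 2, b = -7, c = 3
Sum = -(-7)/2 = 7/2
Product = 3/2 = 3/2

Sum = 7/2, Product = 3/2


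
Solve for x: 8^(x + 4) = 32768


Express both sides with the same base.
32768 = 8^5
Since the bases match, equate exponents: x + 4 = 5
So x = 5 - (4) = 1

x = 1


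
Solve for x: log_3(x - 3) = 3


Convert to exponential form: x - 3 = 3^3 = 27
x = 27 + 3 = 30
Check: log_3(30 - 3) = log_3(27) = log_3(27) = 3 ✓

x = 30


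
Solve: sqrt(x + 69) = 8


Square both sides: x + 69 = 8^2 = 64
x = 64 - 69 = -5
x = -5
Check: sqrt(1*(-5) + 69) = sqrt(64) = 8 ✓

x = -5


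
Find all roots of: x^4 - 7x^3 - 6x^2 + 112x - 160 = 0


Let p(x) = x^4 - 7x^3 - 6x^2 + 112x - 160. By the rational root theorem (leading coefficient 1), any rational root is an integer divisor of 160: try ±1, ±2, ... in turn.
Test x = 1: value = -60 ≠ 0.
Test x = -1: value = -270 ≠ 0.
Test x = 2: value = 0 ✓, so (x - 2) is a factor.
Synthetic division by (x - 2): bring down 1; 1(2) - 7 = -5; (-5)(2) - 6 = -16; (-16)(2) + 112 = 80; 80(2) - 160 = 0 → quotient x^3 - 5x^2 - 16x + 80, remainder 0.
Continue with the quotient x^3 - 5x^2 - 16x + 80 (candidates must divide 80; re-test x = 2 first in case it repeats).
Test x = 2: value = 36 ≠ 0.
Test x = -2: value = 84 ≠ 0.
Test x = 4: value = 0 ✓, so (x - 4) is a factor.
Synthetic division by (x - 4): bring down 1; 1(4) - 5 = -1; (-1)(4) - 16 = -20; (-20)(4) + 80 = 0 → quotient x^2 - x - 20, remainder 0.
Solve the quadratic x^2 - x - 20 = 0: discriminant = (-1)^2 - 4(1)(-20) = 1 + 80 = 81.
sqrt(81) = 9, so x = (1 ± 9)/2: x = 5 or x = -4.
Collecting all roots found:

x = -4, x = 2, x = 4, x = 5


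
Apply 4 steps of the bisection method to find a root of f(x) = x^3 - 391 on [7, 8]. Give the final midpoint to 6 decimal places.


f(x) = x^3 - 391
f(7) = -48 < 0
f(8) = 121 > 0

Step 1: midpoint = (7.000000 + 8.000000)/2 = 7.500000
  f(7.500000) = 30.875000
  f(mid) > 0, so root is in [7.000000, 7.500000]

Step 2: midpoint = (7.000000 + 7.500000)/2 = 7.250000
  f(7.250000) = -9.921875
  f(mid) < 0, so root is in [7.250000, 7.500000]

Step 3: midpoint = (7.250000 + 7.500000)/2 = 7.375000
  f(7.375000) = 10.130859
  f(mid) > 0, so root is in [7.250000, 7.375000]

Step 4: midpoint = (7.250000 + 7.375000)/2 = 7.312500
  f(7.312500) = 0.018799
  f(mid) > 0, so root is in [7.250000, 7.312500]

midpoint = 7.312500


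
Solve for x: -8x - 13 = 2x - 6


Starting with: -8x - 13 = 2x - 6
Move all x terms to left: (-8 - 2)x = -6 + 13
Simplify: -10x = 7
Divide both sides by -10: x = -7/10

x = -7/10


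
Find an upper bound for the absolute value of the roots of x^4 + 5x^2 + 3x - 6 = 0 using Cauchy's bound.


Cauchy's bound: all roots r satisfy |r| <= 1 + max(|a_i/a_n|) for i = 0,...,n-1
where a_n is the leading coefficient.

Coefficients: [1, 0, 5, 3, -6]
Leading coefficient a_n = 1
Ratios |a_i/a_n|: 0, 5, 3, 6
Maximum ratio: 6
Cauchy's bound: |r| <= 1 + 6 = 7

Upper bound = 7


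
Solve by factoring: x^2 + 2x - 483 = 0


We need two numbers that multiply to -483 and add to 2.
Those numbers are 23 and -21 (since 23 * (-21) = -483 and 23 + (-21) = 2).
So x^2 + 2x - 483 = (x + 23)(x - 21) = 0
Setting each factor to zero: x = -23 or x = 21

x = -23, x = 21


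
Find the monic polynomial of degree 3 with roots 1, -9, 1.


A monic polynomial with roots 1, -9, 1 is:
p(x) = (x - 1)(x + 9)(x - 1)
After multiplying by (x - 1): x - 1
After multiplying by (x + 9): x^2 + 8x - 9
After multiplying by (x - 1): x^3 + 7x^2 - 17x + 9

x^3 + 7x^2 - 17x + 9


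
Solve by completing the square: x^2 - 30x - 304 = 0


Start: x^2 - 30x - 304 = 0
Move constant: x^2 - 30x = 304
Half of -30 is -15, squared is 225
Add 225 to both sides: x^2 - 30x + 225 = 529
(x - 15)^2 = 529
x - 15 = ±23
x = 15 + 23 = 38 or x = 15 - 23 = -8

x = -8, x = 38


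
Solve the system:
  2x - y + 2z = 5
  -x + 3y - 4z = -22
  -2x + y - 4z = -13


Using Cramer's rule. Expand each determinant along the first row.
D  = 2*[3*(-4) - (-4)*1] - (-1)*[(-1)*(-4) - (-4)*(-2)] + 2*[(-1)*1 - 3*(-2)]
  = 2*(-8) - (-1)*(-4) + 2*(5) = -10
Dx = 5*[3*(-4) - (-4)*1] - (-1)*[(-22)*(-4) - (-4)*(-13)] + 2*[(-22)*1 - 3*(-13)]
  = 5*(-8) - (-1)*(36) + 2*(17) = 30
Dy = 2*[(-22)*(-4) - (-4)*(-13)] - 5*[(-1)*(-4) - (-4)*(-2)] + 2*[(-1)*(-13) - (-22)*(-2)]
  = 2*(36) - 5*(-4) + 2*(-31) = 30
Dz = 2*[3*(-13) - (-22)*1] - (-1)*[(-1)*(-13) - (-22)*(-2)] + 5*[(-1)*1 - 3*(-2)]
  = 2*(-17) - (-1)*(-31) + 5*(5) = -40
x = Dx/D = 30/-10 = -3, y = Dy/D = 30/-10 = -3, z = Dz/D = -40/-10 = 4
Check eq1: (2)(-3) + (-1)(-3) + (2)(4) = 5 = 5 ✓
Check eq2: (-1)(-3) + (3)(-3) + (-4)(4) = -22 = -22 ✓
Check eq3: (-2)(-3) + (1)(-3) + (-4)(4) = -13 = -13 ✓

x = -3, y = -3, z = 4


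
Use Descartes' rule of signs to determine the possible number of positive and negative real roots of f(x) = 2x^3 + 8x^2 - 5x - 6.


Descartes' rule of signs:

For positive roots, count sign changes in f(x) = 2x^3 + 8x^2 - 5x - 6:
Signs of coefficients: +, +, -, -
Number of sign changes: 1
Possible positive real roots: 1

For negative roots, examine f(-x) = -2x^3 + 8x^2 + 5x - 6:
Signs of coefficients: -, +, +, -
Number of sign changes: 2
Possible negative real roots: 2, 0

Positive roots: 1; Negative roots: 2 or 0


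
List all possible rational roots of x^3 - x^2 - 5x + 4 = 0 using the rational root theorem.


Rational root theorem: possible roots are ±p/q where:
  p divides the constant term (4): p ∈ {1, 2, 4}
  q divides the leading coefficient (1): q ∈ {1}

All possible rational roots: -4, -2, -1, 1, 2, 4

-4, -2, -1, 1, 2, 4


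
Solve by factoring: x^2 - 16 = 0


We need two numbers that multiply to -16 and add to 0.
Those numbers are 4 and -4 (since 4 * (-4) = -16 and 4 + (-4) = 0).
So x^2 - 16 = (x + 4)(x - 4) = 0
Setting each factor to zero: x = -4 or x = 4

x = -4, x = 4


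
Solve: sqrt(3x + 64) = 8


Square both sides: 3x + 64 = 8^2 = 64
3x = 64 - 64 = 0
x = 0
Check: sqrt(3*0 + 64) = sqrt(64) = 8 ✓

x = 0


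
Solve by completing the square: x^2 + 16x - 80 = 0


Start: x^2 + 16x - 80 = 0
Move constant: x^2 + 16x = 80
Half of 16 is 8, squared is 64
Add 64 to both sides: x^2 + 16x + 64 = 144
(x + 8)^2 = 144
x + 8 = ±12
x = -8 + 12 = 4 or x = -8 - 12 = -20

x = -20, x = 4


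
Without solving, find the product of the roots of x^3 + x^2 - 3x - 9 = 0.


By Vieta's formulas for x^3 + bx^2 + cx + d = 0:
  r1 + r2 + r3 = -b/a = -1
  r1*r2 + r1*r3 + r2*r3 = c/a = -3
  r1*r2*r3 = -d/a = 9


Product = 9


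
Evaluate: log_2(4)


We need the exponent such that 2^? = 4
2^2 = 4
Therefore log_2(4) = 2

2


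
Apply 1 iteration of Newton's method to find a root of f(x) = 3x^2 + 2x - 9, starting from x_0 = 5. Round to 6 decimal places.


Newton's method: x_(n+1) = x_n - f(x_n)/f'(x_n)
f(x) = 3x^2 + 2x - 9
f'(x) = 6x + 2

Iteration 1:
  f(5.000000) = 76.000000
  f'(5.000000) = 32.000000
  x_1 = 5.000000 - (76.000000)/(32.000000) = 2.625000

x_1 = 2.625000


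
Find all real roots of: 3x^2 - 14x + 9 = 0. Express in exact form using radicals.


Using the quadratic formula: x = (-b ± sqrt(b^2 - 4ac)) / (2a)
Here a = 3, b = -14, c = 9
Discriminant = b^2 - 4ac = (-14)^2 - 4(3)(9) = 196 - 108 = 88
Since discriminant = 88 > 0, there are two real roots.
x = (14 ± 2*sqrt(22)) / 6
Simplifying: x = (7 ± sqrt(22)) / 3
Numerically: x ≈ 3.8968 or x ≈ 0.7699

x = (7 + sqrt(22)) / 3 or x = (7 - sqrt(22)) / 3


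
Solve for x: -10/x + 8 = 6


Subtract 8 from both sides: -10/x = -2
Multiply both sides by x: -10 = -2 * x
Divide by -2: x = 5

x = 5


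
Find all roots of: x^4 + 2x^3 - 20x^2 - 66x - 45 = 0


Let p(x) = x^4 + 2x^3 - 20x^2 - 66x - 45. By the rational root theorem (leading coefficient 1), any rational root is an integer divisor of 45: try ±1, ±2, ... in turn.
Test x = 1: value = -128 ≠ 0.
Test x = -1: value = 0 ✓, so (x + 1) is a factor.
Synthetic division by (x + 1): bring down 1; 1(-1) + 2 = 1; 1(-1) - 20 = -21; (-21)(-1) - 66 = -45; (-45)(-1) - 45 = 0 → quotient x^3 + x^2 - 21x - 45, remainder 0.
Continue with the quotient x^3 + x^2 - 21x - 45 (candidates must divide 45; re-test x = -1 first in case it repeats).
Test x = -1: value = -24 ≠ 0.
Test x = 3: value = -72 ≠ 0.
Test x = -3: value = 0 ✓, so (x + 3) is a factor.
Synthetic division by (x + 3): bring down 1; 1(-3) + 1 = -2; (-2)(-3) - 21 = -15; (-15)(-3) - 45 = 0 → quotient x^2 - 2x - 15, remainder 0.
Solve the quadratic x^2 - 2x - 15 = 0: discriminant = (-2)^2 - 4(1)(-15) = 4 + 60 = 64.
sqrt(64) = 8, so x = (2 ± 8)/2: x = 5 or x = -3.
Collecting all roots found:

x = -3 (multiplicity 2), x = -1, x = 5


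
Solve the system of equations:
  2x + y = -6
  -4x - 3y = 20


Using Cramer's rule:
Determinant D = (2)(-3) - (-4)(1) = -6 + 4 = -2
Dx = (-6)(-3) - (20)(1) = 18 - 20 = -2
Dy = (2)(20) - (-4)(-6) = 40 - 24 = 16
x = Dx/D = -2/-2 = 1
y = Dy/D = 16/-2 = -8

x = 1, y = -8


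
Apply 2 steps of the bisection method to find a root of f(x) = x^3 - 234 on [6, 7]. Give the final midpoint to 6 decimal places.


f(x) = x^3 - 234
f(6) = -18 < 0
f(7) = 109 > 0

Step 1: midpoint = (6.000000 + 7.000000)/2 = 6.500000
  f(6.500000) = 40.625000
  f(mid) > 0, so root is in [6.000000, 6.500000]

Step 2: midpoint = (6.000000 + 6.500000)/2 = 6.250000
  f(6.250000) = 10.140625
  f(mid) > 0, so root is in [6.000000, 6.250000]

midpoint = 6.250000


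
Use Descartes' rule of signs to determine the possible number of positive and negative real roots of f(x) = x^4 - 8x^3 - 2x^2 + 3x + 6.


Descartes' rule of signs:

For positive roots, count sign changes in f(x) = x^4 - 8x^3 - 2x^2 + 3x + 6:
Signs of coefficients: +, -, -, +, +
Number of sign changes: 2
Possible positive real roots: 2, 0

For negative roots, examine f(-x) = x^4 + 8x^3 - 2x^2 - 3x + 6:
Signs of coefficients: +, +, -, -, +
Number of sign changes: 2
Possible negative real roots: 2, 0

Positive roots: 2 or 0; Negative roots: 2 or 0


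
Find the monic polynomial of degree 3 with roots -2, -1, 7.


A monic polynomial with roots -2, -1, 7 is:
p(x) = (x + 2)(x + 1)(x - 7)
After multiplying by (x + 2): x + 2
After multiplying by (x + 1): x^2 + 3x + 2
After multiplying by (x - 7): x^3 - 4x^2 - 19x - 14

x^3 - 4x^2 - 19x - 14


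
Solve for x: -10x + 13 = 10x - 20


Starting with: -10x + 13 = 10x - 20
Move all x terms to left: (-10 - 10)x = -20 - 13
Simplify: -20x = -33
Divide both sides by -20: x = 33/20

x = 33/20


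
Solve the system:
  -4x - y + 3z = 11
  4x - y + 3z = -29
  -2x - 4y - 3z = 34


Using Cramer's rule. Expand each determinant along the first row.
D  = (-4)*[(-1)*(-3) - 3*(-4)] - (-1)*[4*(-3) - 3*(-2)] + 3*[4*(-4) - (-1)*(-2)]
  = (-4)*(15) - (-1)*(-6) + 3*(-18) = -120
Dx = 11*[(-1)*(-3) - 3*(-4)] - (-1)*[(-29)*(-3) - 3*34] + 3*[(-29)*(-4) - (-1)*34]
  = 11*(15) - (-1)*(-15) + 3*(150) = 600
Dy = (-4)*[(-29)*(-3) - 3*34] - 11*[4*(-3) - 3*(-2)] + 3*[4*34 - (-29)*(-2)]
  = (-4)*(-15) - 11*(-6) + 3*(78) = 360
Dz = (-4)*[(-1)*34 - (-29)*(-4)] - (-1)*[4*34 - (-29)*(-2)] + 11*[4*(-4) - (-1)*(-2)]
  = (-4)*(-150) - (-1)*(78) + 11*(-18) = 480
x = Dx/D = 600/-120 = -5, y = Dy/D = 360/-120 = -3, z = Dz/D = 480/-120 = -4
Check eq1: (-4)(-5) + (-1)(-3) + (3)(-4) = 11 = 11 ✓
Check eq2: (4)(-5) + (-1)(-3) + (3)(-4) = -29 = -29 ✓
Check eq3: (-2)(-5) + (-4)(-3) + (-3)(-4) = 34 = 34 ✓

x = -5, y = -3, z = -4


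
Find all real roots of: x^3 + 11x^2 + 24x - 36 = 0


Let p(x) = x^3 + 11x^2 + 24x - 36. By the rational root theorem (leading coefficient 1), any rational root is an integer divisor of 36: try ±1, ±2, ... in turn.
Test x = 1: value = 0 ✓, so (x - 1) is a factor.
Synthetic division by (x - 1): bring down 1; 1(1) + 11 = 12; 12(1) + 24 = 36; 36(1) - 36 = 0 → quotient x^2 + 12x + 36, remainder 0.
Solve the quadratic x^2 + 12x + 36 = 0: discriminant = 12^2 - 4(1)(36) = 144 - 144 = 0.
Discriminant = 0, so a double root: x = -12/2 = -6.

x = -6 (multiplicity 2), x = 1


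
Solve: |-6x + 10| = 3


An absolute value equation |expr| = 3 gives two cases:
Case 1: -6x + 10 = 3
  -6x = -7, so x = 7/6
Case 2: -6x + 10 = -3
  -6x = -13, so x = 13/6

x = 7/6, x = 13/6


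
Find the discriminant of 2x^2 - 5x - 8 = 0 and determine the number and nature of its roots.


For ax^2 + bx + c = 0, discriminant D = b^2 - 4ac
Here a = 2, b = -5, c = -8
D = (-5)^2 - 4(2)(-8) = 25 + 64 = 89

D = 89 > 0 but not a perfect square
The equation has 2 distinct real irrational roots.

Discriminant = 89, 2 distinct real irrational roots


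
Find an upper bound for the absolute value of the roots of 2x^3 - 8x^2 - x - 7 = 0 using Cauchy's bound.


Cauchy's bound: all roots r satisfy |r| <= 1 + max(|a_i/a_n|) for i = 0,...,n-1
where a_n is the leading coefficient.

Coefficients: [2, -8, -1, -7]
Leading coefficient a_n = 2
Ratios |a_i/a_n|: 4, 1/2, 7/2
Maximum ratio: 4
Cauchy's bound: |r| <= 1 + 4 = 5

Upper bound = 5


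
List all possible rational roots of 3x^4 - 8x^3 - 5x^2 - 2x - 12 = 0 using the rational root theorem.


Rational root theorem: possible roots are ±p/q where:
  p divides the constant term (-12): p ∈ {1, 2, 3, 4, 6, 12}
  q divides the leading coefficient (3): q ∈ {1, 3}

All possible rational roots: -12, -6, -4, -3, -2, -4/3, -1, -2/3, -1/3, 1/3, 2/3, 1, 4/3, 2, 3, 4, 6, 12

-12, -6, -4, -3, -2, -4/3, -1, -2/3, -1/3, 1/3, 2/3, 1, 4/3, 2, 3, 4, 6, 12


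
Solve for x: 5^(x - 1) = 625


Express both sides with the same base.
625 = 5^4
Since the bases match, equate exponents: x - 1 = 4
So x = 4 - (-1) = 5

x = 5


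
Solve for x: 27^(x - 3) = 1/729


Express both sides with the same base.
1/729 = 27^(-2)
Since the bases match, equate exponents: x - 3 = -2
So x = -2 - (-3) = 1

x = 1


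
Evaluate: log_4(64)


We need the exponent such that 4^? = 64
4^3 = 64
Therefore log_4(64) = 3

3


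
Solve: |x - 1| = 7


An absolute value equation |expr| = 7 gives two cases:
Case 1: x - 1 = 7
  x = 8, so x = 8
Case 2: x - 1 = -7
  x = -6, so x = -6

x = -6, x = 8


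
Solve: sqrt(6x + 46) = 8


Square both sides: 6x + 46 = 8^2 = 64
6x = 64 - 46 = 18
x = 3
Check: sqrt(6*3 + 46) = sqrt(64) = 8 ✓

x = 3


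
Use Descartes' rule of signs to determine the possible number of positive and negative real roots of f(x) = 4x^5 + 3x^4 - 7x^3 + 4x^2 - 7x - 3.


Descartes' rule of signs:

For positive roots, count sign changes in f(x) = 4x^5 + 3x^4 - 7x^3 + 4x^2 - 7x - 3:
Signs of coefficients: +, +, -, +, -, -
Number of sign changes: 3
Possible positive real roots: 3, 1

For negative roots, examine f(-x) = -4x^5 + 3x^4 + 7x^3 + 4x^2 + 7x - 3:
Signs of coefficients: -, +, +, +, +, -
Number of sign changes: 2
Possible negative real roots: 2, 0

Positive roots: 3 or 1; Negative roots: 2 or 0


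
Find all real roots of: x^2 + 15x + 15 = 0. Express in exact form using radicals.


Using the quadratic formula: x = (-b ± sqrt(b^2 - 4ac)) / (2a)
Here a = 1, b = 15, c = 15
Discriminant = b^2 - 4ac = 15^2 - 4(1)(15) = 225 - 60 = 165
Since discriminant = 165 > 0, there are two real roots.
x = (-15 ± sqrt(165)) / 2
Numerically: x ≈ -1.0774 or x ≈ -13.9226

x = (-15 + sqrt(165)) / 2 or x = (-15 - sqrt(165)) / 2


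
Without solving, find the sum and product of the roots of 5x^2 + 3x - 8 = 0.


By Vieta's formulas for ax^2 + bx + c = 0:
  Sum of roots = -b/a
  Product of roots = c/a

Here a = 5, b = 3, c = -8
Sum = -(3)/5 = -3/5
Product = -8/5 = -8/5

Sum = -3/5, Product = -8/5


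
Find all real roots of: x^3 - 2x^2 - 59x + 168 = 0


Let p(x) = x^3 - 2x^2 - 59x + 168. By the rational root theorem (leading coefficient 1), any rational root is an integer divisor of 168: try ±1, ±2, ... in turn.
Test x = 1: value = 108 ≠ 0.
Test x = -1: value = 224 ≠ 0.
Test x = 2: value = 50 ≠ 0.
Test x = -2: value = 270 ≠ 0.
Test x = 3: value = 0 ✓, so (x - 3) is a factor.
Synthetic division by (x - 3): bring down 1; 1(3) - 2 = 1; 1(3) - 59 = -56; (-56)(3) + 168 = 0 → quotient x^2 + x - 56, remainder 0.
Solve the quadratic x^2 + x - 56 = 0: discriminant = 1^2 - 4(1)(-56) = 1 + 224 = 225.
sqrt(225) = 15, so x = (-1 ± 15)/2: x = 7 or x = -8.

x = -8, x = 3, x = 7


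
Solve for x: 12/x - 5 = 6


Subtract -5 from both sides: 12/x = 11
Multiply both sides by x: 12 = 11 * x
Divide by 11: x = 12/11

x = 12/11


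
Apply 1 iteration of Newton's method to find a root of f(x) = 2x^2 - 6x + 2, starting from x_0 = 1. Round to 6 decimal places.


Newton's method: x_(n+1) = x_n - f(x_n)/f'(x_n)
f(x) = 2x^2 - 6x + 2
f'(x) = 4x - 6

Iteration 1:
  f(1.000000) = -2.000000
  f'(1.000000) = -2.000000
  x_1 = 1.000000 - (-2.000000)/(-2.000000) = 0.000000

x_1 = 0.000000


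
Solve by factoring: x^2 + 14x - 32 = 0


We need two numbers that multiply to -32 and add to 14.
Those numbers are -2 and 16 (since (-2) * 16 = -32 and (-2) + 16 = 14).
So x^2 + 14x - 32 = (x - 2)(x + 16) = 0
Setting each factor to zero: x = 2 or x = -16

x = -16, x = 2


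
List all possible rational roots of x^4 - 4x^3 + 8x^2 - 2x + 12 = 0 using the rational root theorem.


Rational root theorem: possible roots are ±p/q where:
  p divides the constant term (12): p ∈ {1, 2, 3, 4, 6, 12}
  q divides the leading coefficient (1): q ∈ {1}

All possible rational roots: -12, -6, -4, -3, -2, -1, 1, 2, 3, 4, 6, 12

-12, -6, -4, -3, -2, -1, 1, 2, 3, 4, 6, 12


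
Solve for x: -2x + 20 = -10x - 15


Starting with: -2x + 20 = -10x - 15
Move all x terms to left: (-2 + 10)x = -15 - 20
Simplify: 8x = -35
Divide both sides by 8: x = -35/8

x = -35/8


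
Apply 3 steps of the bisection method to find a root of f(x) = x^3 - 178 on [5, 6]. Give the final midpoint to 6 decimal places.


f(x) = x^3 - 178
f(5) = -53 < 0
f(6) = 38 > 0

Step 1: midpoint = (5.000000 + 6.000000)/2 = 5.500000
  f(5.500000) = -11.625000
  f(mid) < 0, so root is in [5.500000, 6.000000]

Step 2: midpoint = (5.500000 + 6.000000)/2 = 5.750000
  f(5.750000) = 12.109375
  f(mid) > 0, so root is in [5.500000, 5.750000]

Step 3: midpoint = (5.500000 + 5.750000)/2 = 5.625000
  f(5.625000) = -0.021484
  f(mid) < 0, so root is in [5.625000, 5.750000]

midpoint = 5.625000


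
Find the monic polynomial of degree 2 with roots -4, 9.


A monic polynomial with roots -4, 9 is:
p(x) = (x + 4)(x - 9)
After multiplying by (x + 4): x + 4
After multiplying by (x - 9): x^2 - 5x - 36

x^2 - 5x - 36


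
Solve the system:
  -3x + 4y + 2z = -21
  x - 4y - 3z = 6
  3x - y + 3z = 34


Using Cramer's rule. Expand each determinant along the first row.
D  = (-3)*[(-4)*3 - (-3)*(-1)] - 4*[1*3 - (-3)*3] + 2*[1*(-1) - (-4)*3]
  = (-3)*(-15) - 4*(12) + 2*(11) = 19
Dx = (-21)*[(-4)*3 - (-3)*(-1)] - 4*[6*3 - (-3)*34] + 2*[6*(-1) - (-4)*34]
  = (-21)*(-15) - 4*(120) + 2*(130) = 95
Dy = (-3)*[6*3 - (-3)*34] - (-21)*[1*3 - (-3)*3] + 2*[1*34 - 6*3]
  = (-3)*(120) - (-21)*(12) + 2*(16) = -76
Dz = (-3)*[(-4)*34 - 6*(-1)] - 4*[1*34 - 6*3] + (-21)*[1*(-1) - (-4)*3]
  = (-3)*(-130) - 4*(16) + (-21)*(11) = 95
x = Dx/D = 95/19 = 5, y = Dy/D = -76/19 = -4, z = Dz/D = 95/19 = 5
Check eq1: (-3)(5) + (4)(-4) + (2)(5) = -21 = -21 ✓
Check eq2: (1)(5) + (-4)(-4) + (-3)(5) = 6 = 6 ✓
Check eq3: (3)(5) + (-1)(-4) + (3)(5) = 34 = 34 ✓

x = 5, y = -4, z = 5


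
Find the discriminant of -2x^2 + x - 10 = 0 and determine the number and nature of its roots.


For ax^2 + bx + c = 0, discriminant D = b^2 - 4ac
Here a = -2, b = 1, c = -10
D = (1)^2 - 4(-2)(-10) = 1 - 80 = -79

D = -79 < 0
The equation has no real roots (2 complex conjugate roots).

Discriminant = -79, no real roots (2 complex conjugate roots)


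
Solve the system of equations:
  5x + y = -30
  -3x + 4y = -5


Using Cramer's rule:
Determinant D = (5)(4) - (-3)(1) = 20 + 3 = 23
Dx = (-30)(4) - (-5)(1) = -120 + 5 = -115
Dy = (5)(-5) - (-3)(-30) = -25 - 90 = -115
x = Dx/D = -115/23 = -5
y = Dy/D = -115/23 = -5

x = -5, y = -5


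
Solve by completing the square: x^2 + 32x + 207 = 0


Start: x^2 + 32x + 207 = 0
Move constant: x^2 + 32x = -207
Half of 32 is 16, squared is 256
Add 256 to both sides: x^2 + 32x + 256 = 49
(x + 16)^2 = 49
x + 16 = ±7
x = -16 + 7 = -9 or x = -16 - 7 = -23

x = -23, x = -9


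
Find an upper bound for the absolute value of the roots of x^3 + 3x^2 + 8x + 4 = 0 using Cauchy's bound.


Cauchy's bound: all roots r satisfy |r| <= 1 + max(|a_i/a_n|) for i = 0,...,n-1
where a_n is the leading coefficient.

Coefficients: [1, 3, 8, 4]
Leading coefficient a_n = 1
Ratios |a_i/a_n|: 3, 8, 4
Maximum ratio: 8
Cauchy's bound: |r| <= 1 + 8 = 9

Upper bound = 9


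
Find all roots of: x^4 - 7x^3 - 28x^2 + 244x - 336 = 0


Let p(x) = x^4 - 7x^3 - 28x^2 + 244x - 336. By the rational root theorem (leading coefficient 1), any rational root is an integer divisor of 336: try ±1, ±2, ... in turn.
Test x = 1: value = -126 ≠ 0.
Test x = -1: value = -600 ≠ 0.
Test x = 2: value = 0 ✓, so (x - 2) is a factor.
Synthetic division by (x - 2): bring down 1; 1(2) - 7 = -5; (-5)(2) - 28 = -38; (-38)(2) + 244 = 168; 168(2) - 336 = 0 → quotient x^3 - 5x^2 - 38x + 168, remainder 0.
Continue with the quotient x^3 - 5x^2 - 38x + 168 (candidates must divide 168; re-test x = 2 first in case it repeats).
Test x = 2: value = 80 ≠ 0.
Test x = -2: value = 216 ≠ 0.
Test x = 3: value = 36 ≠ 0.
Test x = -3: value = 210 ≠ 0.
Test x = 4: value = 0 ✓, so (x - 4) is a factor.
Synthetic division by (x - 4): bring down 1; 1(4) - 5 = -1; (-1)(4) - 38 = -42; (-42)(4) + 168 = 0 → quotient x^2 - x - 42, remainder 0.
Solve the quadratic x^2 - x - 42 = 0: discriminant = (-1)^2 - 4(1)(-42) = 1 + 168 = 169.
sqrt(169) = 13, so x = (1 ± 13)/2: x = 7 or x = -6.
Collecting all roots found:

x = -6, x = 2, x = 4, x = 7


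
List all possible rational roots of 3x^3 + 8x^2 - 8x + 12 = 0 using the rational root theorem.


Rational root theorem: possible roots are ±p/q where:
  p divides the constant term (12): p ∈ {1, 2, 3, 4, 6, 12}
  q divides the leading coefficient (3): q ∈ {1, 3}

All possible rational roots: -12, -6, -4, -3, -2, -4/3, -1, -2/3, -1/3, 1/3, 2/3, 1, 4/3, 2, 3, 4, 6, 12

-12, -6, -4, -3, -2, -4/3, -1, -2/3, -1/3, 1/3, 2/3, 1, 4/3, 2, 3, 4, 6, 12


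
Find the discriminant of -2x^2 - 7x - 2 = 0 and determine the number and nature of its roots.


For ax^2 + bx + c = 0, discriminant D = b^2 - 4ac
Here a = -2, b = -7, c = -2
D = (-7)^2 - 4(-2)(-2) = 49 - 16 = 33

D = 33 > 0 but not a perfect square
The equation has 2 distinct real irrational roots.

Discriminant = 33, 2 distinct real irrational roots


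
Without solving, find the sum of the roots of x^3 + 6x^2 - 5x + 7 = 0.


By Vieta's formulas for x^3 + bx^2 + cx + d = 0:
  r1 + r2 + r3 = -b/a = -6
  r1*r2 + r1*r3 + r2*r3 = c/a = -5
  r1*r2*r3 = -d/a = -7


Sum = -6


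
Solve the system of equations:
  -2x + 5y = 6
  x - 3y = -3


Using Cramer's rule:
Determinant D = (-2)(-3) - (1)(5) = 6 - 5 = 1
Dx = (6)(-3) - (-3)(5) = -18 + 15 = -3
Dy = (-2)(-3) - (1)(6) = 6 - 6 = 0
x = Dx/D = -3/1 = -3
y = Dy/D = 0/1 = 0

x = -3, y = 0


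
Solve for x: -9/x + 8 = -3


Subtract 8 from both sides: -9/x = -11
Multiply both sides by x: -9 = -11 * x
Divide by -11: x = 9/11

x = 9/11


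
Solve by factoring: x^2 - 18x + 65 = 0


We need two numbers that multiply to 65 and add to -18.
Those numbers are -13 and -5 (since (-13) * (-5) = 65 and (-13) + (-5) = -18).
So x^2 - 18x + 65 = (x - 13)(x - 5) = 0
Setting each factor to zero: x = 13 or x = 5

x = 5, x = 13


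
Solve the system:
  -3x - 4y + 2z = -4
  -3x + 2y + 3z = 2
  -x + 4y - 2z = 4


Using Cramer's rule. Expand each determinant along the first row.
D  = (-3)*[2*(-2) - 3*4] - (-4)*[(-3)*(-2) - 3*(-1)] + 2*[(-3)*4 - 2*(-1)]
  = (-3)*(-16) - (-4)*(9) + 2*(-10) = 64
Dx = (-4)*[2*(-2) - 3*4] - (-4)*[2*(-2) - 3*4] + 2*[2*4 - 2*4]
  = (-4)*(-16) - (-4)*(-16) + 2*(0) = 0
Dy = (-3)*[2*(-2) - 3*4] - (-4)*[(-3)*(-2) - 3*(-1)] + 2*[(-3)*4 - 2*(-1)]
  = (-3)*(-16) - (-4)*(9) + 2*(-10) = 64
Dz = (-3)*[2*4 - 2*4] - (-4)*[(-3)*4 - 2*(-1)] + (-4)*[(-3)*4 - 2*(-1)]
  = (-3)*(0) - (-4)*(-10) + (-4)*(-10) = 0
x = Dx/D = 0/64 = 0, y = Dy/D = 64/64 = 1, z = Dz/D = 0/64 = 0
Check eq1: (-3)(0) + (-4)(1) + (2)(0) = -4 = -4 ✓
Check eq2: (-3)(0) + (2)(1) + (3)(0) = 2 = 2 ✓
Check eq3: (-1)(0) + (4)(1) + (-2)(0) = 4 = 4 ✓

x = 0, y = 1, z = 0


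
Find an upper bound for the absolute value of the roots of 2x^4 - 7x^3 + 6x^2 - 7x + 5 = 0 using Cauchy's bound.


Cauchy's bound: all roots r satisfy |r| <= 1 + max(|a_i/a_n|) for i = 0,...,n-1
where a_n is the leading coefficient.

Coefficients: [2, -7, 6, -7, 5]
Leading coefficient a_n = 2
Ratios |a_i/a_n|: 7/2, 3, 7/2, 5/2
Maximum ratio: 7/2
Cauchy's bound: |r| <= 1 + 7/2 = 9/2

Upper bound = 9/2


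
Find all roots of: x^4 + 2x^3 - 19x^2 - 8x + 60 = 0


Let p(x) = x^4 + 2x^3 - 19x^2 - 8x + 60. By the rational root theorem (leading coefficient 1), any rational root is an integer divisor of 60: try ±1, ±2, ... in turn.
Test x = 1: value = 36 ≠ 0.
Test x = -1: value = 48 ≠ 0.
Test x = 2: value = 0 ✓, so (x - 2) is a factor.
Synthetic division by (x - 2): bring down 1; 1(2) + 2 = 4; 4(2) - 19 = -11; (-11)(2) - 8 = -30; (-30)(2) + 60 = 0 → quotient x^3 + 4x^2 - 11x - 30, remainder 0.
Continue with the quotient x^3 + 4x^2 - 11x - 30 (candidates must divide 30; re-test x = 2 first in case it repeats).
Test x = 2: value = -28 ≠ 0.
Test x = -2: value = 0 ✓, so (x + 2) is a factor.
Synthetic division by (x + 2): bring down 1; 1(-2) + 4 = 2; 2(-2) - 11 = -15; (-15)(-2) - 30 = 0 → quotient x^2 + 2x - 15, remainder 0.
Solve the quadratic x^2 + 2x - 15 = 0: discriminant = 2^2 - 4(1)(-15) = 4 + 60 = 64.
sqrt(64) = 8, so x = (-2 ± 8)/2: x = 3 or x = -5.
Collecting all roots found:

x = -5, x = -2, x = 2, x = 3


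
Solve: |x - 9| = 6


An absolute value equation |expr| = 6 gives two cases:
Case 1: x - 9 = 6
  x = 15, so x = 15
Case 2: x - 9 = -6
  x = 3, so x = 3

x = 3, x = 15


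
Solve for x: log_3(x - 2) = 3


Convert to exponential form: x - 2 = 3^3 = 27
x = 27 + 2 = 29
Check: log_3(29 - 2) = log_3(27) = log_3(27) = 3 ✓

x = 29


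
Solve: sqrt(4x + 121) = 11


Square both sides: 4x + 121 = 11^2 = 121
4x = 121 - 121 = 0
x = 0
Check: sqrt(4*0 + 121) = sqrt(121) = 11 ✓

x = 0


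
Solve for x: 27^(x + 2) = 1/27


Express both sides with the same base.
1/27 = 27^(-1)
Since the bases match, equate exponents: x + 2 = -1
So x = -1 - (2) = -3

x = -3


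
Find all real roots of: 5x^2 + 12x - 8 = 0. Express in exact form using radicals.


Using the quadratic formula: x = (-b ± sqrt(b^2 - 4ac)) / (2a)
Here a = 5, b = 12, c = -8
Discriminant = b^2 - 4ac = 12^2 - 4(5)(-8) = 144 + 160 = 304
Since discriminant = 304 > 0, there are two real roots.
x = (-12 ± 4*sqrt(19)) / 10
Simplifying: x = (-6 ± 2*sqrt(19)) / 5
Numerically: x ≈ 0.5436 or x ≈ -2.9436

x = (-6 + 2*sqrt(19)) / 5 or x = (-6 - 2*sqrt(19)) / 5


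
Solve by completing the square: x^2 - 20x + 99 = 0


Start: x^2 - 20x + 99 = 0
Move constant: x^2 - 20x = -99
Half of -20 is -10, squared is 100
Add 100 to both sides: x^2 - 20x + 100 = 1
(x - 10)^2 = 1
x - 10 = ±1
x = 10 + 1 = 11 or x = 10 - 1 = 9

x = 9, x = 11


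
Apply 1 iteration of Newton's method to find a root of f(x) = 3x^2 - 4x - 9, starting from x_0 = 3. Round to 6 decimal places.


Newton's method: x_(n+1) = x_n - f(x_n)/f'(x_n)
f(x) = 3x^2 - 4x - 9
f'(x) = 6x - 4

Iteration 1:
  f(3.000000) = 6.000000
  f'(3.000000) = 14.000000
  x_1 = 3.000000 - (6.000000)/(14.000000) = 2.571429

x_1 = 2.571429


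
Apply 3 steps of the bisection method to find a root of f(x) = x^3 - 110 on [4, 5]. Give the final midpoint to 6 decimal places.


f(x) = x^3 - 110
f(4) = -46 < 0
f(5) = 15 > 0

Step 1: midpoint = (4.000000 + 5.000000)/2 = 4.500000
  f(4.500000) = -18.875000
  f(mid) < 0, so root is in [4.500000, 5.000000]

Step 2: midpoint = (4.500000 + 5.000000)/2 = 4.750000
  f(4.750000) = -2.828125
  f(mid) < 0, so root is in [4.750000, 5.000000]

Step 3: midpoint = (4.750000 + 5.000000)/2 = 4.875000
  f(4.875000) = 5.857422
  f(mid) > 0, so root is in [4.750000, 4.875000]

midpoint = 4.875000


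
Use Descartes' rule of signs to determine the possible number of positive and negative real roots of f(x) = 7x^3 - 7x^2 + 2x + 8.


Descartes' rule of signs:

For positive roots, count sign changes in f(x) = 7x^3 - 7x^2 + 2x + 8:
Signs of coefficients: +, -, +, +
Number of sign changes: 2
Possible positive real roots: 2, 0

For negative roots, examine f(-x) = -7x^3 - 7x^2 - 2x + 8:
Signs of coefficients: -, -, -, +
Number of sign changes: 1
Possible negative real roots: 1

Positive roots: 2 or 0; Negative roots: 1


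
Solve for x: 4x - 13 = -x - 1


Starting with: 4x - 13 = -x - 1
Move all x terms to left: (4 + 1)x = -1 + 13
Simplify: 5x = 12
Divide both sides by 5: x = 12/5

x = 12/5


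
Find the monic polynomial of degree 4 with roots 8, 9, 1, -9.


A monic polynomial with roots 8, 9, 1, -9 is:
p(x) = (x - 8)(x - 9)(x - 1)(x + 9)
After multiplying by (x - 8): x - 8
After multiplying by (x - 9): x^2 - 17x + 72
After multiplying by (x - 1): x^3 - 18x^2 + 89x - 72
After multiplying by (x + 9): x^4 - 9x^3 - 73x^2 + 729x - 648

x^4 - 9x^3 - 73x^2 + 729x - 648


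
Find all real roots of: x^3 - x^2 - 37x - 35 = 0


Let p(x) = x^3 - x^2 - 37x - 35. By the rational root theorem (leading coefficient 1), any rational root is an integer divisor of 35: try ±1, ±2, ... in turn.
Test x = 1: value = -72 ≠ 0.
Test x = -1: value = 0 ✓, so (x + 1) is a factor.
Synthetic division by (x + 1): bring down 1; 1(-1) - 1 = -2; (-2)(-1) - 37 = -35; (-35)(-1) - 35 = 0 → quotient x^2 - 2x - 35, remainder 0.
Solve the quadratic x^2 - 2x - 35 = 0: discriminant = (-2)^2 - 4(1)(-35) = 4 + 140 = 144.
sqrt(144) = 12, so x = (2 ± 12)/2: x = 7 or x = -5.

x = -5, x = -1, x = 7


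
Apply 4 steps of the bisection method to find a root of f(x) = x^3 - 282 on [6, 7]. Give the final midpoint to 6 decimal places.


f(x) = x^3 - 282
f(6) = -66 < 0
f(7) = 61 > 0

Step 1: midpoint = (6.000000 + 7.000000)/2 = 6.500000
  f(6.500000) = -7.375000
  f(mid) < 0, so root is in [6.500000, 7.000000]

Step 2: midpoint = (6.500000 + 7.000000)/2 = 6.750000
  f(6.750000) = 25.546875
  f(mid) > 0, so root is in [6.500000, 6.750000]

Step 3: midpoint = (6.500000 + 6.750000)/2 = 6.625000
  f(6.625000) = 8.775391
  f(mid) > 0, so root is in [6.500000, 6.625000]

Step 4: midpoint = (6.500000 + 6.625000)/2 = 6.562500
  f(6.562500) = 0.623291
  f(mid) > 0, so root is in [6.500000, 6.562500]

midpoint = 6.562500


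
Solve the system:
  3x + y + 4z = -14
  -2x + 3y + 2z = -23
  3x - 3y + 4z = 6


Using Cramer's rule. Expand each determinant along the first row.
D  = 3*[3*4 - 2*(-3)] - 1*[(-2)*4 - 2*3] + 4*[(-2)*(-3) - 3*3]
  = 3*(18) - 1*(-14) + 4*(-3) = 56
Dx = (-14)*[3*4 - 2*(-3)] - 1*[(-23)*4 - 2*6] + 4*[(-23)*(-3) - 3*6]
  = (-14)*(18) - 1*(-104) + 4*(51) = 56
Dy = 3*[(-23)*4 - 2*6] - (-14)*[(-2)*4 - 2*3] + 4*[(-2)*6 - (-23)*3]
  = 3*(-104) - (-14)*(-14) + 4*(57) = -280
Dz = 3*[3*6 - (-23)*(-3)] - 1*[(-2)*6 - (-23)*3] + (-14)*[(-2)*(-3) - 3*3]
  = 3*(-51) - 1*(57) + (-14)*(-3) = -168
x = Dx/D = 56/56 = 1, y = Dy/D = -280/56 = -5, z = Dz/D = -168/56 = -3
Check eq1: (3)(1) + (1)(-5) + (4)(-3) = -14 = -14 ✓
Check eq2: (-2)(1) + (3)(-5) + (2)(-3) = -23 = -23 ✓
Check eq3: (3)(1) + (-3)(-5) + (4)(-3) = 6 = 6 ✓

x = 1, y = -5, z = -3


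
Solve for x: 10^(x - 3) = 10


Express both sides with the same base.
10 = 10^1
Since the bases match, equate exponents: x - 3 = 1
So x = 1 - (-3) = 4

x = 4


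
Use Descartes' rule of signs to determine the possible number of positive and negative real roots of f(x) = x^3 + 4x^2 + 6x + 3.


Descartes' rule of signs:

For positive roots, count sign changes in f(x) = x^3 + 4x^2 + 6x + 3:
Signs of coefficients: +, +, +, +
Number of sign changes: 0
Possible positive real roots: 0

For negative roots, examine f(-x) = -x^3 + 4x^2 - 6x + 3:
Signs of coefficients: -, +, -, +
Number of sign changes: 3
Possible negative real roots: 3, 1

Positive roots: 0; Negative roots: 3 or 1


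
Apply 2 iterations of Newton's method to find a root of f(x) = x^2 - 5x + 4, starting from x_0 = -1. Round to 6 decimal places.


Newton's method: x_(n+1) = x_n - f(x_n)/f'(x_n)
f(x) = x^2 - 5x + 4
f'(x) = 2x - 5

Iteration 1:
  f(-1.000000) = 10.000000
  f'(-1.000000) = -7.000000
  x_1 = -1.000000 - (10.000000)/(-7.000000) = 0.428571

Iteration 2:
  f(0.428571) = 2.040816
  f'(0.428571) = -4.142857
  x_2 = 0.428571 - (2.040816)/(-4.142857) = 0.921182

x_2 = 0.921182


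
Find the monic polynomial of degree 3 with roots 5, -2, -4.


A monic polynomial with roots 5, -2, -4 is:
p(x) = (x - 5)(x + 2)(x + 4)
After multiplying by (x - 5): x - 5
After multiplying by (x + 2): x^2 - 3x - 10
After multiplying by (x + 4): x^3 + x^2 - 22x - 40

x^3 + x^2 - 22x - 40


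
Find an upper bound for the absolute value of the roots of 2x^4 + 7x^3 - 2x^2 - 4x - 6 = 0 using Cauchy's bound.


Cauchy's bound: all roots r satisfy |r| <= 1 + max(|a_i/a_n|) for i = 0,...,n-1
where a_n is the leading coefficient.

Coefficients: [2, 7, -2, -4, -6]
Leading coefficient a_n = 2
Ratios |a_i/a_n|: 7/2, 1, 2, 3
Maximum ratio: 7/2
Cauchy's bound: |r| <= 1 + 7/2 = 9/2

Upper bound = 9/2


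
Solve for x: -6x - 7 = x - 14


Starting with: -6x - 7 = x - 14
Move all x terms to left: (-6 - 1)x = -14 + 7
Simplify: -7x = -7
Divide both sides by -7: x = 1

x = 1


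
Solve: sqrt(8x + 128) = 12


Square both sides: 8x + 128 = 12^2 = 144
8x = 144 - 128 = 16
x = 2
Check: sqrt(8*2 + 128) = sqrt(144) = 12 ✓

x = 2


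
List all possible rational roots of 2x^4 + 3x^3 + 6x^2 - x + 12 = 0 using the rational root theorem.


Rational root theorem: possible roots are ±p/q where:
  p divides the constant term (12): p ∈ {1, 2, 3, 4, 6, 12}
  q divides the leading coefficient (2): q ∈ {1, 2}

All possible rational roots: -12, -6, -4, -3, -2, -3/2, -1, -1/2, 1/2, 1, 3/2, 2, 3, 4, 6, 12

-12, -6, -4, -3, -2, -3/2, -1, -1/2, 1/2, 1, 3/2, 2, 3, 4, 6, 12


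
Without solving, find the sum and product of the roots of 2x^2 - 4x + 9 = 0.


By Vieta's formulas for ax^2 + bx + c = 0:
  Sum of roots = -b/a
  Product of roots = c/a

Here a = 2, b = -4, c = 9
Sum = -(-4)/2 = 2
Product = 9/2 = 9/2

Sum = 2, Product = 9/2


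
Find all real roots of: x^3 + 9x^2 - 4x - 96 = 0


Let p(x) = x^3 + 9x^2 - 4x - 96. By the rational root theorem (leading coefficient 1), any rational root is an integer divisor of 96: try ±1, ±2, ... in turn.
Test x = 1: value = -90 ≠ 0.
Test x = -1: value = -84 ≠ 0.
Test x = 2: value = -60 ≠ 0.
Test x = -2: value = -60 ≠ 0.
Test x = 3: value = 0 ✓, so (x - 3) is a factor.
Synthetic division by (x - 3): bring down 1; 1(3) + 9 = 12; 12(3) - 4 = 32; 32(3) - 96 = 0 → quotient x^2 + 12x + 32, remainder 0.
Solve the quadratic x^2 + 12x + 32 = 0: discriminant = 12^2 - 4(1)(32) = 144 - 128 = 16.
sqrt(16) = 4, so x = (-12 ± 4)/2: x = -4 or x = -8.

x = -8, x = -4, x = 3


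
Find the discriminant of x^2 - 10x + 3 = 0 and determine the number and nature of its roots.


For ax^2 + bx + c = 0, discriminant D = b^2 - 4ac
Here a = 1, b = -10, c = 3
D = (-10)^2 - 4(1)(3) = 100 - 12 = 88

D = 88 > 0 but not a perfect square
The equation has 2 distinct real irrational roots.

Discriminant = 88, 2 distinct real irrational roots


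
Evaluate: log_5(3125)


We need the exponent such that 5^? = 3125
5^5 = 3125
Therefore log_5(3125) = 5

5


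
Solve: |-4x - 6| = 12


An absolute value equation |expr| = 12 gives two cases:
Case 1: -4x - 6 = 12
  -4x = 18, so x = -9/2
Case 2: -4x - 6 = -12
  -4x = -6, so x = 3/2

x = -9/2, x = 3/2


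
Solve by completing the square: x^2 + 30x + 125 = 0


Start: x^2 + 30x + 125 = 0
Move constant: x^2 + 30x = -125
Half of 30 is 15, squared is 225
Add 225 to both sides: x^2 + 30x + 225 = 100
(x + 15)^2 = 100
x + 15 = ±10
x = -15 + 10 = -5 or x = -15 - 10 = -25

x = -25, x = -5


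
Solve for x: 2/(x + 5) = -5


Multiply both sides by (x + 5): 2 = -5(x + 5)
Distribute: 2 = -5x - 25
-5x = 2 + 25 = 27
x = -27/5

x = -27/5


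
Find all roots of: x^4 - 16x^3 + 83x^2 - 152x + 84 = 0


Let p(x) = x^4 - 16x^3 + 83x^2 - 152x + 84. By the rational root theorem (leading coefficient 1), any rational root is an integer divisor of 84: try ±1, ±2, ... in turn.
Test x = 1: value = 0 ✓, so (x - 1) is a factor.
Synthetic division by (x - 1): bring down 1; 1(1) - 16 = -15; (-15)(1) + 83 = 68; 68(1) - 152 = -84; (-84)(1) + 84 = 0 → quotient x^3 - 15x^2 + 68x - 84, remainder 0.
Continue with the quotient x^3 - 15x^2 + 68x - 84 (candidates must divide 84; re-test x = 1 first in case it repeats).
Test x = 1: value = -30 ≠ 0.
Test x = -1: value = -168 ≠ 0.
Test x = 2: value = 0 ✓, so (x - 2) is a factor.
Synthetic division by (x - 2): bring down 1; 1(2) - 15 = -13; (-13)(2) + 68 = 42; 42(2) - 84 = 0 → quotient x^2 - 13x + 42, remainder 0.
Solve the quadratic x^2 - 13x + 42 = 0: discriminant = (-13)^2 - 4(1)(42) = 169 - 168 = 1.
sqrt(1) = 1, so x = (13 ± 1)/2: x = 7 or x = 6.
Collecting all roots found:

x = 1, x = 2, x = 6, x = 7
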